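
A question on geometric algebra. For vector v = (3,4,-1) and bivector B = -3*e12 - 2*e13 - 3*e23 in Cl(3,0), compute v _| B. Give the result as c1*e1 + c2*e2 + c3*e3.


Left contraction v _| B = <vB>_1 (grade-1 part of the geometric product vB).
Using e1_|e12 = e2, e2_|e12 = -e1, e1_|e13 = e3, e3_|e13 = -e1, e2_|e23 = e3, e3_|e23 = -e2:
e1 coeff: -v2*b12 - v3*b13 = -(4)*(-3) - (-1)*(-2) = 10
e2 coeff: v1*b12 - v3*b23 = (3)*(-3) - (-1)*(-3) = -12
e3 coeff: v1*b13 + v2*b23 = (3)*(-2) + (4)*(-3) = -18
v _| B = 10*e1 - 12*e2 - 18*e3


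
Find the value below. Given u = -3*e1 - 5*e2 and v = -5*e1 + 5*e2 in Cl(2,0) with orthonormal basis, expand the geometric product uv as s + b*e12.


Expand: (-3*e1 - 5*e2)(-5*e1 + 5*e2)
= (-3)*(-5)*e1e1 + (-3)*5*e1e2 + (-5)*(-5)*e2e1 + (-5)*5*e2e2
Using e1^2 = e2^2 = 1, e2e1 = -e1e2:
Scalar part s = (-3)*(-5) + (-5)*5 = 15 + (-25) = -10
Bivector part b = (-3)*5 - (-5)*(-5) = -15 - 25 = -40
uv = -10 - 40*e12


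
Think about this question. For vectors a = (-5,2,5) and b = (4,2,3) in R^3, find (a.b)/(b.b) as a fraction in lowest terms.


Projection coefficient = (a . b) / (b . b)
a . b = (-5)*4 + 2*2 + 5*3
= -20 + 4 + 15 = -1
b . b = 4^2 + 2^2 + 3^2
= 16 + 4 + 9 = 29
Coefficient = -1/29
In lowest terms: -1/29


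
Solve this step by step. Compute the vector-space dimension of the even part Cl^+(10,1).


Even subalgebra dimension = 2^(n-1)
n = 10 + 1 = 11
2^(11 - 1) = 2^10 = 1024
Verification: sum of C(11,k) for even k = 1 + 55 + 330 + 462 + 165 + 11 = 1024
Result = 1024


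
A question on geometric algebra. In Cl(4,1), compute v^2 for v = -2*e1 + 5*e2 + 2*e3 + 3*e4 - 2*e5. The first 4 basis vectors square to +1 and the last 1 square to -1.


v^2 = sum of c_i^2 * e_i^2
Positive signature terms (e_i^2 = +1): (-2)^2 + 5^2 + 2^2 + 3^2 = 42
Negative signature terms (e_j^2 = -1): (-2)^2 = 4
v^2 = 42 - 4 = 38


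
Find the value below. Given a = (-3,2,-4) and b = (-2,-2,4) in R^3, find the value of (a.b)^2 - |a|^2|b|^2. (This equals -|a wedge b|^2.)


a . b = (-3)*(-2) + 2*(-2) + (-4)*4
= 6 + (-4) + (-16) = -14
|a|^2 = (-3)^2 + 2^2 + (-4)^2 = 29
|b|^2 = (-2)^2 + (-2)^2 + 4^2 = 24
(a.b)^2 = (-14)^2 = 196
|a|^2 * |b|^2 = 29 * 24 = 696
Result = 196 - 696 = -500


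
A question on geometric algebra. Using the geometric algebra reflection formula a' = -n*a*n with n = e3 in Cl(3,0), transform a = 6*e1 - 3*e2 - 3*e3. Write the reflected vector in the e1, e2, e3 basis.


Reflection formula: a' = -n*a*n, with n = e3 (unit vector, n^2 = 1).
For reflection through hyperplane perp to e3:
The component along e3 flips sign, others stay.
a = (6, -3, -3)
a' = (6, -3, 3)
a' = 6*e1 - 3*e2 + 3*e3


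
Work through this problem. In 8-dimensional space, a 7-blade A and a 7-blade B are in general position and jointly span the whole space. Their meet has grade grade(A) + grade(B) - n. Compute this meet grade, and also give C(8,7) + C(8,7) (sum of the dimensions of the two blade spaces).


Meet grade = grade(A) + grade(B) - n
= 7 + 7 - 8 = 6
C(8,7) = 8
C(8,7) = 8
dim_A + dim_B = 8 + 8 = 16


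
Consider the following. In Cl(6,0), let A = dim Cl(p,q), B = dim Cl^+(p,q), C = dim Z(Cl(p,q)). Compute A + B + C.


n = 6 + 0 = 6
Total dim = 2^6 = 64
Even subalgebra dim = 2^5 = 32
n is even, so center dim = 1
Sum = 64 + 32 + 1 = 97


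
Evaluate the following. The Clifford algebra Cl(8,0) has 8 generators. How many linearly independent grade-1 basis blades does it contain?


Number of grade-k basis blades in Cl(p,q) with n = p + q is C(n, k).
n = 8 + 0 = 8
C(8, 1) = 8! / (1! * 7!)
= 40320 / (1 * 5040)
= 8


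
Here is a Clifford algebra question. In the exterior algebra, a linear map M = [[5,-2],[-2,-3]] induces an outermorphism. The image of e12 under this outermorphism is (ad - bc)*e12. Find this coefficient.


The outermorphism of a linear map f sends e1^e2 to f(e1)^f(e2).
f(e1) = 5*e1 - 2*e2
f(e2) = -2*e1 - 3*e2
f(e1) ^ f(e2) = (5*e1 - 2*e2) ^ (-2*e1 - 3*e2)
= 5*(-3)*e12 + (-2)*(-2)*e21
= (-15 - 4)*e12
= -19*e12
Coefficient = -19


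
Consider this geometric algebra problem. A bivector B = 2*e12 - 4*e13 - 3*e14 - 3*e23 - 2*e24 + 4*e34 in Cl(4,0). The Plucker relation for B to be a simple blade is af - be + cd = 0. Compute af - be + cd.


Plucker relation: af - be + cd
a*f = 2*4 = 8
b*e = (-4)*(-2) = 8
c*d = (-3)*(-3) = 9
af - be + cd = 8 - 8 + 9
= 9


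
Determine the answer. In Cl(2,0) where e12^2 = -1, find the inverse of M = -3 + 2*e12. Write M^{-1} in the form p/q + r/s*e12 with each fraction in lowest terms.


M = -3 + 2*e12, where e12^2 = -1.
Since M commutes with its reverse ~M = a - b*e12, M * ~M = a^2 - b^2*e12^2 = a^2 + b^2.
So M^{-1} = ~M / (a^2 + b^2) = (a - b*e12)/(a^2 + b^2).
a^2 + b^2 = 9 + 4 = 13
Scalar part = -3/13 = -3/13
Bivector coeff = -2/13 = -2/13
M^{-1} = -3/13 - 2/13*e12


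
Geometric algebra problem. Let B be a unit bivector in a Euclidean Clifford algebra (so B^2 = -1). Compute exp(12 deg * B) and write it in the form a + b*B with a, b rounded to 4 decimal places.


For a unit bivector B with B^2 = -1, the exponential series gives
e^(theta*B) = cos(theta) + sin(theta)*B (the GA analogue of Euler's formula).
theta = 12 degrees = 0.20944 rad
cos(12 deg) = 0.9781
sin(12 deg) = 0.2079
exp(theta*B) = 0.9781 + 0.2079*B


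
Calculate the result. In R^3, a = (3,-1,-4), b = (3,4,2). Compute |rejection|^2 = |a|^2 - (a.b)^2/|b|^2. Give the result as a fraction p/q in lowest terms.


|a|^2 = 3^2 + (-1)^2 + (-4)^2 = 26
|b|^2 = 3^2 + 4^2 + 2^2 = 29
a . b = 3*3 + (-1)*4 + (-4)*2 = -3
(a.b)^2 = (-3)^2 = 9
|rej|^2 = 26 - 9/29
= (754 - 9)/29
= 745/29
In lowest terms: 745/29


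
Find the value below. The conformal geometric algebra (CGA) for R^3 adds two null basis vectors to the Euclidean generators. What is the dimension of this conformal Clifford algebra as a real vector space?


The conformal model of R^3 uses Cl(4,1): the 3 Euclidean generators plus two extra orthogonal generators e+ (e+^2 = +1) and e- (e-^2 = -1), from which the null vectors e0, einf are built.
Number of generators m = 3 + 2 = 5.
dim Cl(p,q) = 2^m = 2^5 = 32


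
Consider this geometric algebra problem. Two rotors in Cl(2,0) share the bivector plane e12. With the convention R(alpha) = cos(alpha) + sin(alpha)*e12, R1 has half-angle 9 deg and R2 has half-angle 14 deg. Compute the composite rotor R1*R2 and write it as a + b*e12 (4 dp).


Same-plane rotors commute and their half-angles add:
R1*R2 = cos(a1 + a2) + sin(a1 + a2)*e12.
a1 + a2 = 9 + 14 = 23 deg
cos(23 deg) = 0.9205
sin(23 deg) = 0.3907
R1*R2 = 0.9205 + 0.3907*e12


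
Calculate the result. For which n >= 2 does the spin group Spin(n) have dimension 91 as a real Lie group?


dim Spin(n) = dim so(n) = n(n-1)/2.
Solve n(n-1)/2 = 91, i.e. n^2 - n - 182 = 0.
Discriminant = 1 + 8*91 = 729
n = (1 + sqrt(729))/2 = (1 + 27)/2 = 14


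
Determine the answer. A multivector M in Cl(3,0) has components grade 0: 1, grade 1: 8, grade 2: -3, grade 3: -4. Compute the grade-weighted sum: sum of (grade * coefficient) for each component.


Grade-weighted sum = sum of grade_k * coefficient_k
0*1 = 0
1*8 = 8
2*(-3) = -6
3*(-4) = -12
Total = 0 + 8 + (-6) + (-12) = -10


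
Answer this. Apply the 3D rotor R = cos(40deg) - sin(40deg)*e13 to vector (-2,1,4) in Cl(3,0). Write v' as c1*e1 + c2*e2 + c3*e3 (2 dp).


Rotor R = cos(40deg) - sin(40deg)*e13
Rotation angle theta = 2 * 40 = 80 degrees in the e13 plane (e1 -> e3).
The component perpendicular to the plane (e2) is invariant: v'_2 = v2 = 1.00
cos(80deg) = 0.1736, sin(80deg) = 0.9848
v'_1 = v1*cos(theta) - v3*sin(theta) = -2*0.1736 - 4*0.9848 = -4.29
v'_3 = v1*sin(theta) + v3*cos(theta) = -2*0.9848 + 4*0.1736 = -1.28
v' = -4.29*e1 + 1.00*e2 - 1.28*e3


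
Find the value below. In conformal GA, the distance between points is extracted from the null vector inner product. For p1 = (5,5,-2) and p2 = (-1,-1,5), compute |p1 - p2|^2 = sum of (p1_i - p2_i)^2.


p1 - p2 = (6, 6, -7)
|p1 - p2|^2 = 6^2 + 6^2 + (-7)^2
= 36 + 36 + 49
= 121


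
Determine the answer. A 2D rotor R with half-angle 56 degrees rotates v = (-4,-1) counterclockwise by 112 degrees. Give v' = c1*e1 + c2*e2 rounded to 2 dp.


Rotor R = cos(56deg) - sin(56deg)*e12
Rotation angle theta = 2 * 56 = 112 degrees
v' = R*v*~R rotates v by theta.
cos(112deg) = -0.3746, sin(112deg) = 0.9272
v'_1 = -4*cos(112deg) - (-1)*sin(112deg)
= -4*(-0.3746) - (-1)*0.9272
= 2.43
v'_2 = -4*sin(112deg) + (-1)*cos(112deg)
= -4*0.9272 + (-1)*(-0.3746)
= -3.33
v' = 2.43*e1 - 3.33*e2


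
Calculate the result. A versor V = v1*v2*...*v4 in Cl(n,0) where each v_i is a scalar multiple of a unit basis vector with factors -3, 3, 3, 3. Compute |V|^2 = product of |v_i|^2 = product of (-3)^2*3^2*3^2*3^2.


Each vector v_i has |v_i|^2 = s_i^2
Squared scales: (-3)^2 = 9, 3^2 = 9, 3^2 = 9, 3^2 = 9
|V|^2 = 9 * 9 * 9 * 9
= 6561


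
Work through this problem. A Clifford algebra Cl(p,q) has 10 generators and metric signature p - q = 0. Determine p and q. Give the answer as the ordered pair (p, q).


We need p + q = 10 and p - q = 0.
Adding: 2p = 10 + 0 = 10, so p = 5.
Then q = 10 - 5 = 5.
(p, q) = (5, 5)


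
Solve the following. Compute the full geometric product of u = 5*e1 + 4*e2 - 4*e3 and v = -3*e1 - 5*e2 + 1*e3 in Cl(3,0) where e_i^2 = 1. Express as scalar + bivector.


In Cl(3,0): e_i^2 = 1, e_ie_j = -e_je_i for i != j.
Scalar part = u . v = 5*(-3) + 4*(-5) + (-4)*1
= -15 + (-20) + (-4) = -39
e12 coeff = 5*(-5) - 4*(-3) = -25 - (-12) = -13
e13 coeff = 5*1 - (-4)*(-3) = 5 - 12 = -7
e23 coeff = 4*1 - (-4)*(-5) = 4 - 20 = -16
uv = -39 - 13*e12 - 7*e13 - 16*e23


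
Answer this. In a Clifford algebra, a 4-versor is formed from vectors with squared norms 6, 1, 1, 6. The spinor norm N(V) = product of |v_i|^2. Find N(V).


Spinor norm N(V) = |v1|^2 * |v2|^2 * ... * |v4|^2
= 6 * 1 * 1 * 6
Running product: 6, 6, 6, 36
N(V) = 36


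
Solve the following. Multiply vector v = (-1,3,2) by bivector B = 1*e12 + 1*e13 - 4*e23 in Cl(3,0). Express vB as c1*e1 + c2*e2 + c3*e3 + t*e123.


vB has grade-1 (vector) and grade-3 (trivector) parts: vB = (v _| B) + (v ^ B).
Vector part <vB>_1:
  e1: -v2*b12 - v3*b13 = -(3)*(1) - (2)*(1) = -5
  e2: v1*b12 - v3*b23 = (-1)*(1) - (2)*(-4) = 7
  e3: v1*b13 + v2*b23 = (-1)*(1) + (3)*(-4) = -13
Trivector part <vB>_3:
  e123: v1*b23 - v2*b13 + v3*b12 = (-1)*(-4) - (3)*(1) + (2)*(1) = 3
vB = -5*e1 + 7*e2 - 13*e3 + 3*e123


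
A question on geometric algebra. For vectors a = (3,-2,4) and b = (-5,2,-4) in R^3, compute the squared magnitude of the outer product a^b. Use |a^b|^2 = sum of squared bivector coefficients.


a wedge b = (a1*b2 - a2*b1)*e12 + (a1*b3 - a3*b1)*e13 + (a2*b3 - a3*b2)*e23
e12 coeff: 3*2 - (-2)*(-5) = 6 - 10 = -4
e13 coeff: 3*(-4) - 4*(-5) = -12 - (-20) = 8
e23 coeff: (-2)*(-4) - 4*2 = 8 - 8 = 0
|a wedge b|^2 = (-4)^2 + 8^2 + 0^2
= 16 + 64 + 0
= 80


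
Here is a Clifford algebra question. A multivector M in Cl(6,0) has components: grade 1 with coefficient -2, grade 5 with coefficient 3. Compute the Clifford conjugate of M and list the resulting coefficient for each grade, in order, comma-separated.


Clifford conjugate sign for grade k: (-1)^(k(k+1)/2)
Grade 1: (-1)^(1*2/2) = (-1)^1 = -1, coeff -2 -> 2
Grade 5: (-1)^(5*6/2) = (-1)^15 = -1, coeff 3 -> -3
Conjugated coefficients: 2, -3


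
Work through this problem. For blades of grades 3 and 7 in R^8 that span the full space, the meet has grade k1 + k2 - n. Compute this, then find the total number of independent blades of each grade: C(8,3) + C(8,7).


Meet grade = grade(A) + grade(B) - n
= 3 + 7 - 8 = 2
C(8,3) = 56
C(8,7) = 8
dim_A + dim_B = 56 + 8 = 64


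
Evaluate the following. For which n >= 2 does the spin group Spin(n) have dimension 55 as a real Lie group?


dim Spin(n) = dim so(n) = n(n-1)/2.
Solve n(n-1)/2 = 55, i.e. n^2 - n - 110 = 0.
Discriminant = 1 + 8*55 = 441
n = (1 + sqrt(441))/2 = (1 + 21)/2 = 11


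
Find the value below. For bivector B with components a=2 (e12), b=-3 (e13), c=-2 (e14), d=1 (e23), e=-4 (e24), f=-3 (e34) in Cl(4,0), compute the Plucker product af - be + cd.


Plucker relation: af - be + cd
a*f = 2*(-3) = -6
b*e = (-3)*(-4) = 12
c*d = (-2)*1 = -2
af - be + cd = -6 - 12 + (-2)
= -20


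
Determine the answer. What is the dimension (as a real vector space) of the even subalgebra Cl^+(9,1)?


Even subalgebra dimension = 2^(n-1)
n = 9 + 1 = 10
2^(10 - 1) = 2^9 = 512
Verification: sum of C(10,k) for even k = 1 + 45 + 210 + 210 + 45 + 1 = 512
Result = 512


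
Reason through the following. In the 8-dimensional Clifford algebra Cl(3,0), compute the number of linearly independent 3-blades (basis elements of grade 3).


Number of grade-k basis blades in Cl(p,q) with n = p + q is C(n, k).
n = 3 + 0 = 3
C(3, 3) = 3! / (3! * 0!)
= 6 / (6 * 1)
= 1


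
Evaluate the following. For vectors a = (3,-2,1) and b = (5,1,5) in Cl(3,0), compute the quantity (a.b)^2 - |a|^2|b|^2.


a . b = 3*5 + (-2)*1 + 1*5
= 15 + (-2) + 5 = 18
|a|^2 = 3^2 + (-2)^2 + 1^2 = 14
|b|^2 = 5^2 + 1^2 + 5^2 = 51
(a.b)^2 = 18^2 = 324
|a|^2 * |b|^2 = 14 * 51 = 714
Result = 324 - 714 = -390


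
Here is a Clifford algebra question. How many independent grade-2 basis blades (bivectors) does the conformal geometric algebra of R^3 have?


The conformal model of R^3 uses Cl(4,1) with m = 3 + 2 = 5 generators.
Number of grade-2 blades = C(m, 2) = C(5, 2)
= 5*4/2 = 10


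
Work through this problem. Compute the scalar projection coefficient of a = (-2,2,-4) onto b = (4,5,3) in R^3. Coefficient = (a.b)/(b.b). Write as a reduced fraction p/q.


Projection coefficient = (a . b) / (b . b)
a . b = (-2)*4 + 2*5 + (-4)*3
= -8 + 10 + (-12) = -10
b . b = 4^2 + 5^2 + 3^2
= 16 + 25 + 9 = 50
Coefficient = -10/50
In lowest terms: -1/5


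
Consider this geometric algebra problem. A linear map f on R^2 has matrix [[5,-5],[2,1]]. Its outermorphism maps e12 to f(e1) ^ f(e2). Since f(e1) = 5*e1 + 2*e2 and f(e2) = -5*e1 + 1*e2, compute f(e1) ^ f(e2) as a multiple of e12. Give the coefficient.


The outermorphism of a linear map f sends e1^e2 to f(e1)^f(e2).
f(e1) = 5*e1 + 2*e2
f(e2) = -5*e1 + 1*e2
f(e1) ^ f(e2) = (5*e1 + 2*e2) ^ (-5*e1 + 1*e2)
= 5*1*e12 + 2*(-5)*e21
= (5 - (-10))*e12
= 15*e12
Coefficient = 15


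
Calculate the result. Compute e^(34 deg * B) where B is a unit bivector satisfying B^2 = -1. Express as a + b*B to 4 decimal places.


For a unit bivector B with B^2 = -1, the exponential series gives
e^(theta*B) = cos(theta) + sin(theta)*B (the GA analogue of Euler's formula).
theta = 34 degrees = 0.593412 rad
cos(34 deg) = 0.8290
sin(34 deg) = 0.5592
exp(theta*B) = 0.8290 + 0.5592*B


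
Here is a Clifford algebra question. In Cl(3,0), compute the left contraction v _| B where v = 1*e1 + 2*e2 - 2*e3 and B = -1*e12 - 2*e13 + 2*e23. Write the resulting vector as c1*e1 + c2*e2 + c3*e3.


Left contraction v _| B = <vB>_1 (grade-1 part of the geometric product vB).
Using e1_|e12 = e2, e2_|e12 = -e1, e1_|e13 = e3, e3_|e13 = -e1, e2_|e23 = e3, e3_|e23 = -e2:
e1 coeff: -v2*b12 - v3*b13 = -(2)*(-1) - (-2)*(-2) = -2
e2 coeff: v1*b12 - v3*b23 = (1)*(-1) - (-2)*(2) = 3
e3 coeff: v1*b13 + v2*b23 = (1)*(-2) + (2)*(2) = 2
v _| B = -2*e1 + 3*e2 + 2*e3


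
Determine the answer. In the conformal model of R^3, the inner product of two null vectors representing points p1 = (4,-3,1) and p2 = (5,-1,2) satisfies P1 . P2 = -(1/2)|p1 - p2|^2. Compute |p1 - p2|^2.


p1 - p2 = (-1, -2, -1)
|p1 - p2|^2 = (-1)^2 + (-2)^2 + (-1)^2
= 1 + 4 + 1
= 6


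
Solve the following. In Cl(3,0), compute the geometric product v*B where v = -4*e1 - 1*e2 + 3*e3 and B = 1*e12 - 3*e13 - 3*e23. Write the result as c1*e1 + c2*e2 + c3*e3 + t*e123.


vB has grade-1 (vector) and grade-3 (trivector) parts: vB = (v _| B) + (v ^ B).
Vector part <vB>_1:
  e1: -v2*b12 - v3*b13 = -(-1)*(1) - (3)*(-3) = 10
  e2: v1*b12 - v3*b23 = (-4)*(1) - (3)*(-3) = 5
  e3: v1*b13 + v2*b23 = (-4)*(-3) + (-1)*(-3) = 15
Trivector part <vB>_3:
  e123: v1*b23 - v2*b13 + v3*b12 = (-4)*(-3) - (-1)*(-3) + (3)*(1) = 12
vB = 10*e1 + 5*e2 + 15*e3 + 12*e123


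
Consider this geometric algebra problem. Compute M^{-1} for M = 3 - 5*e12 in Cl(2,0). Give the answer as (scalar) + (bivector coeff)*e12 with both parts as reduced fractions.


M = 3 - 5*e12, where e12^2 = -1.
Since M commutes with its reverse ~M = a - b*e12, M * ~M = a^2 - b^2*e12^2 = a^2 + b^2.
So M^{-1} = ~M / (a^2 + b^2) = (a - b*e12)/(a^2 + b^2).
a^2 + b^2 = 9 + 25 = 34
Scalar part = 3/34 = 3/34
Bivector coeff = 5/34 = 5/34
M^{-1} = 3/34 + 5/34*e12


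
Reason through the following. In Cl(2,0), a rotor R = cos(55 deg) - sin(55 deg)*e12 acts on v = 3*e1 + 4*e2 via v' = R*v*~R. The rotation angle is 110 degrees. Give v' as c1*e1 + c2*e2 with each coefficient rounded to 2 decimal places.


Rotor R = cos(55deg) - sin(55deg)*e12
Rotation angle theta = 2 * 55 = 110 degrees
v' = R*v*~R rotates v by theta.
cos(110deg) = -0.3420, sin(110deg) = 0.9397
v'_1 = 3*cos(110deg) - 4*sin(110deg)
= 3*(-0.3420) - 4*0.9397
= -4.78
v'_2 = 3*sin(110deg) + 4*cos(110deg)
= 3*0.9397 + 4*(-0.3420)
= 1.45
v' = -4.78*e1 + 1.45*e2


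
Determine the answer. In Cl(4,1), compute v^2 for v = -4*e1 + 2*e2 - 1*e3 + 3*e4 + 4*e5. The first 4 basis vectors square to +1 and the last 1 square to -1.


v^2 = sum of c_i^2 * e_i^2
Positive signature terms (e_i^2 = +1): (-4)^2 + 2^2 + (-1)^2 + 3^2 = 30
Negative signature terms (e_j^2 = -1): 4^2 = 16
v^2 = 30 - 16 = 14


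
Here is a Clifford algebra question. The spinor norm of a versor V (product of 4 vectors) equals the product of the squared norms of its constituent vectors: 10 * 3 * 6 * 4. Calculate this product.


Spinor norm N(V) = |v1|^2 * |v2|^2 * ... * |v4|^2
= 10 * 3 * 6 * 4
Running product: 10, 30, 180, 720
N(V) = 720


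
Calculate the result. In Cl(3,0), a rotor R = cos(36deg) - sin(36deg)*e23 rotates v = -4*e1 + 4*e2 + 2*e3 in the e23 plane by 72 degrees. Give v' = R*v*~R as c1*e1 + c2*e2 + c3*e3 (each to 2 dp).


Rotor R = cos(36deg) - sin(36deg)*e23
Rotation angle theta = 2 * 36 = 72 degrees in the e23 plane (e2 -> e3).
The component perpendicular to the plane (e1) is invariant: v'_1 = v1 = -4.00
cos(72deg) = 0.3090, sin(72deg) = 0.9511
v'_2 = v2*cos(theta) - v3*sin(theta) = 4*0.3090 - 2*0.9511 = -0.67
v'_3 = v2*sin(theta) + v3*cos(theta) = 4*0.9511 + 2*0.3090 = 4.42
v' = -4.00*e1 - 0.67*e2 + 4.42*e3


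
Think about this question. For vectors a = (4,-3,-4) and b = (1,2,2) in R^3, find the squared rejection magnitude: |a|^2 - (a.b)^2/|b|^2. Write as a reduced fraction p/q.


|a|^2 = 4^2 + (-3)^2 + (-4)^2 = 41
|b|^2 = 1^2 + 2^2 + 2^2 = 9
a . b = 4*1 + (-3)*2 + (-4)*2 = -10
(a.b)^2 = (-10)^2 = 100
|rej|^2 = 41 - 100/9
= (369 - 100)/9
= 269/9
In lowest terms: 269/9


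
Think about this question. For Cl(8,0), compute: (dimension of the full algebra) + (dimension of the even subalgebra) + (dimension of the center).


n = 8 + 0 = 8
Total dim = 2^8 = 256
Even subalgebra dim = 2^7 = 128
n is even, so center dim = 1
Sum = 256 + 128 + 1 = 385


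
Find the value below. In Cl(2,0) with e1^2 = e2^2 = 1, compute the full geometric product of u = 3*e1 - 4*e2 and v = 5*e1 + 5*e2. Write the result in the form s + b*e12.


Expand: (3*e1 - 4*e2)(5*e1 + 5*e2)
= 3*5*e1e1 + 3*5*e1e2 + (-4)*5*e2e1 + (-4)*5*e2e2
Using e1^2 = e2^2 = 1, e2e1 = -e1e2:
Scalar part s = 3*5 + (-4)*5 = 15 + (-20) = -5
Bivector part b = 3*5 - (-4)*5 = 15 - (-20) = 35
uv = -5 + 35*e12


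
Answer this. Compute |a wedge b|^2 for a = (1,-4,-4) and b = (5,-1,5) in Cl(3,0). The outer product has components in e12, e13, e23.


a wedge b = (a1*b2 - a2*b1)*e12 + (a1*b3 - a3*b1)*e13 + (a2*b3 - a3*b2)*e23
e12 coeff: 1*(-1) - (-4)*5 = -1 - (-20) = 19
e13 coeff: 1*5 - (-4)*5 = 5 - (-20) = 25
e23 coeff: (-4)*5 - (-4)*(-1) = -20 - 4 = -24
|a wedge b|^2 = 19^2 + 25^2 + (-24)^2
= 361 + 625 + 576
= 1562


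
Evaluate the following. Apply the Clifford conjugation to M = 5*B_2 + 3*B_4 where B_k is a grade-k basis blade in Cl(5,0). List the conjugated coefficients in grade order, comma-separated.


Clifford conjugate sign for grade k: (-1)^(k(k+1)/2)
Grade 2: (-1)^(2*3/2) = (-1)^3 = -1, coeff 5 -> -5
Grade 4: (-1)^(4*5/2) = (-1)^10 = 1, coeff 3 -> 3
Conjugated coefficients: -5, 3


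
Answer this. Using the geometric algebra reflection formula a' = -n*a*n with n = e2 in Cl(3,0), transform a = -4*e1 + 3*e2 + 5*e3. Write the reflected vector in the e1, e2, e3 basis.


Reflection formula: a' = -n*a*n, with n = e2 (unit vector, n^2 = 1).
For reflection through hyperplane perp to e2:
The component along e2 flips sign, others stay.
a = (-4, 3, 5)
a' = (-4, -3, 5)
a' = -4*e1 - 3*e2 + 5*e3


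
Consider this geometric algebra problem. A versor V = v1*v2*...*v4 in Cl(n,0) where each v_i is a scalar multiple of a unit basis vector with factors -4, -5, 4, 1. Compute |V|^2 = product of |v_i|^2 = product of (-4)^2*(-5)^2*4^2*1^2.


Each vector v_i has |v_i|^2 = s_i^2
Squared scales: (-4)^2 = 16, (-5)^2 = 25, 4^2 = 16, 1^2 = 1
|V|^2 = 16 * 25 * 16 * 1
= 6400


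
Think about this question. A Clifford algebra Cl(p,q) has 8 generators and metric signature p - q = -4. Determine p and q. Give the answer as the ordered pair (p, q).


We need p + q = 8 and p - q = -4.
Adding: 2p = 8 + (-4) = 4, so p = 2.
Then q = 8 - 2 = 6.
(p, q) = (2, 6)


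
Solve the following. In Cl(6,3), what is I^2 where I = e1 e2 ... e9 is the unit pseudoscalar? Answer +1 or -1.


The pseudoscalar I = e1...e_n (product of all n generators) of Cl(p,q) satisfies I^2 = (-1)^(q + n(n-1)/2).
p = 6, q = 3, n = p + q = 9
n(n-1)/2 = 9 * 8 / 2 = 36
Exponent = q + n(n-1)/2 = 3 + 36 = 39
I^2 = (-1)^39 = -1


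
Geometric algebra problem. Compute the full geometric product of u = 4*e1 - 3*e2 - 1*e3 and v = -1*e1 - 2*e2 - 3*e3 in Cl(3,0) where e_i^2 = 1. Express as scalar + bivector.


In Cl(3,0): e_i^2 = 1, e_ie_j = -e_je_i for i != j.
Scalar part = u . v = 4*(-1) + (-3)*(-2) + (-1)*(-3)
= -4 + 6 + 3 = 5
e12 coeff = 4*(-2) - (-3)*(-1) = -8 - 3 = -11
e13 coeff = 4*(-3) - (-1)*(-1) = -12 - 1 = -13
e23 coeff = (-3)*(-3) - (-1)*(-2) = 9 - 2 = 7
uv = 5 - 11*e12 - 13*e13 + 7*e23


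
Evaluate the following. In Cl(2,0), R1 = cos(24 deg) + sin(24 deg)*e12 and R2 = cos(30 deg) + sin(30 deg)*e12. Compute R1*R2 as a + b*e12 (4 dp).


Same-plane rotors commute and their half-angles add:
R1*R2 = cos(a1 + a2) + sin(a1 + a2)*e12.
a1 + a2 = 24 + 30 = 54 deg
cos(54 deg) = 0.5878
sin(54 deg) = 0.8090
R1*R2 = 0.5878 + 0.8090*e12


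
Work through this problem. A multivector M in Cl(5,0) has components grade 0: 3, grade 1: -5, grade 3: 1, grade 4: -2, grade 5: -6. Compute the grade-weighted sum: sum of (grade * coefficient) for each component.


Grade-weighted sum = sum of grade_k * coefficient_k
0*3 = 0
1*(-5) = -5
3*1 = 3
4*(-2) = -8
5*(-6) = -30
Total = 0 + (-5) + 3 + (-8) + (-30) = -40


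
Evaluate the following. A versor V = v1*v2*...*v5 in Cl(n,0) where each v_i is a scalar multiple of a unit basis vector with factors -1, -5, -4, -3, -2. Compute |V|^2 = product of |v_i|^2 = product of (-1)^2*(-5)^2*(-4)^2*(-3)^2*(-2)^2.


Each vector v_i has |v_i|^2 = s_i^2
Squared scales: (-1)^2 = 1, (-5)^2 = 25, (-4)^2 = 16, (-3)^2 = 9, (-2)^2 = 4
|V|^2 = 1 * 25 * 16 * 9 * 4
= 14400


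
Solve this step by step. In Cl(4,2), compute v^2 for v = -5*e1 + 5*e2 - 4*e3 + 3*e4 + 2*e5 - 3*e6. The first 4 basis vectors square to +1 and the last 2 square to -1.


v^2 = sum of c_i^2 * e_i^2
Positive signature terms (e_i^2 = +1): (-5)^2 + 5^2 + (-4)^2 + 3^2 = 75
Negative signature terms (e_j^2 = -1): 2^2 + (-3)^2 = 13
v^2 = 75 - 13 = 62


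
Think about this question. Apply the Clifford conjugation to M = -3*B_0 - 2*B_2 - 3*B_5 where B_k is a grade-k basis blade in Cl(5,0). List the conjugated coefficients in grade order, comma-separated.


Clifford conjugate sign for grade k: (-1)^(k(k+1)/2)
Grade 0: (-1)^(0*1/2) = (-1)^0 = 1, coeff -3 -> -3
Grade 2: (-1)^(2*3/2) = (-1)^3 = -1, coeff -2 -> 2
Grade 5: (-1)^(5*6/2) = (-1)^15 = -1, coeff -3 -> 3
Conjugated coefficients: -3, 2, 3


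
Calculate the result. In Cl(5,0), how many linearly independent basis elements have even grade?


Even subalgebra dimension = 2^(n-1)
n = 5 + 0 = 5
2^(5 - 1) = 2^4 = 16
Verification: sum of C(5,k) for even k = 1 + 10 + 5 = 16
Result = 16


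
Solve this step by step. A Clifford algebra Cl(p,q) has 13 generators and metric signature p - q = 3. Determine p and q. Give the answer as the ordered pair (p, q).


We need p + q = 13 and p - q = 3.
Adding: 2p = 13 + 3 = 16, so p = 8.
Then q = 13 - 8 = 5.
(p, q) = (8, 5)


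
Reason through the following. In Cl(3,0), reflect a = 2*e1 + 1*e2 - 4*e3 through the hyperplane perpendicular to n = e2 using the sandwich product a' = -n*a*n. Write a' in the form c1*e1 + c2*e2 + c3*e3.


Reflection formula: a' = -n*a*n, with n = e2 (unit vector, n^2 = 1).
For reflection through hyperplane perp to e2:
The component along e2 flips sign, others stay.
a = (2, 1, -4)
a' = (2, -1, -4)
a' = 2*e1 - 1*e2 - 4*e3


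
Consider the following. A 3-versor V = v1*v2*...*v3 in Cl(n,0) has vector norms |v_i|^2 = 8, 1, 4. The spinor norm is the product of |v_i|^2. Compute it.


Spinor norm N(V) = |v1|^2 * |v2|^2 * ... * |v3|^2
= 8 * 1 * 4
Running product: 8, 8, 32
N(V) = 32


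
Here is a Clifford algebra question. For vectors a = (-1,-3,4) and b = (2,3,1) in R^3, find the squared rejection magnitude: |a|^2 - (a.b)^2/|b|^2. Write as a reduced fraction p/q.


|a|^2 = (-1)^2 + (-3)^2 + 4^2 = 26
|b|^2 = 2^2 + 3^2 + 1^2 = 14
a . b = (-1)*2 + (-3)*3 + 4*1 = -7
(a.b)^2 = (-7)^2 = 49
|rej|^2 = 26 - 49/14
= (364 - 49)/14
= 315/14
In lowest terms: 45/2


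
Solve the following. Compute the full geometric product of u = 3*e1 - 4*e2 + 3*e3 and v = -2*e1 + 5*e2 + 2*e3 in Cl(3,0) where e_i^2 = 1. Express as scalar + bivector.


In Cl(3,0): e_i^2 = 1, e_ie_j = -e_je_i for i != j.
Scalar part = u . v = 3*(-2) + (-4)*5 + 3*2
= -6 + (-20) + 6 = -20
e12 coeff = 3*5 - (-4)*(-2) = 15 - 8 = 7
e13 coeff = 3*2 - 3*(-2) = 6 - (-6) = 12
e23 coeff = (-4)*2 - 3*5 = -8 - 15 = -23
uv = -20 + 7*e12 + 12*e13 - 23*e23


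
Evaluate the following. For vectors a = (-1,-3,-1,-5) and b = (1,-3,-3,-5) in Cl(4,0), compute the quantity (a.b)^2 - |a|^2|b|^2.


a . b = (-1)*1 + (-3)*(-3) + (-1)*(-3) + (-5)*(-5)
= -1 + 9 + 3 + 25 = 36
|a|^2 = (-1)^2 + (-3)^2 + (-1)^2 + (-5)^2 = 36
|b|^2 = 1^2 + (-3)^2 + (-3)^2 + (-5)^2 = 44
(a.b)^2 = 36^2 = 1296
|a|^2 * |b|^2 = 36 * 44 = 1584
Result = 1296 - 1584 = -288


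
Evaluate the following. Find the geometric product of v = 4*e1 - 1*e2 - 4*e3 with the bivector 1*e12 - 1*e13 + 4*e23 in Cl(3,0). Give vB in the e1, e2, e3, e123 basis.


vB has grade-1 (vector) and grade-3 (trivector) parts: vB = (v _| B) + (v ^ B).
Vector part <vB>_1:
  e1: -v2*b12 - v3*b13 = -(-1)*(1) - (-4)*(-1) = -3
  e2: v1*b12 - v3*b23 = (4)*(1) - (-4)*(4) = 20
  e3: v1*b13 + v2*b23 = (4)*(-1) + (-1)*(4) = -8
Trivector part <vB>_3:
  e123: v1*b23 - v2*b13 + v3*b12 = (4)*(4) - (-1)*(-1) + (-4)*(1) = 11
vB = -3*e1 + 20*e2 - 8*e3 + 11*e123


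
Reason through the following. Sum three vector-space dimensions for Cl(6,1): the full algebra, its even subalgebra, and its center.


n = 6 + 1 = 7
Total dim = 2^7 = 128
Even subalgebra dim = 2^6 = 64
n is odd, so center dim = 2
Sum = 128 + 64 + 2 = 194


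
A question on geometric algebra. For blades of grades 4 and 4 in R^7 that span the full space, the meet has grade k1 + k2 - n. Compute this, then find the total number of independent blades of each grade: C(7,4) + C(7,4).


Meet grade = grade(A) + grade(B) - n
= 4 + 4 - 7 = 1
C(7,4) = 35
C(7,4) = 35
dim_A + dim_B = 35 + 35 = 70


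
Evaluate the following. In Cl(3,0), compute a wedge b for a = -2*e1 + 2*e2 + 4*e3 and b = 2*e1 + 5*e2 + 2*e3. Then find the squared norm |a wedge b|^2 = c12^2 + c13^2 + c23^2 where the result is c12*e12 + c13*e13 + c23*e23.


a wedge b = (a1*b2 - a2*b1)*e12 + (a1*b3 - a3*b1)*e13 + (a2*b3 - a3*b2)*e23
e12 coeff: (-2)*5 - 2*2 = -10 - 4 = -14
e13 coeff: (-2)*2 - 4*2 = -4 - 8 = -12
e23 coeff: 2*2 - 4*5 = 4 - 20 = -16
|a wedge b|^2 = (-14)^2 + (-12)^2 + (-16)^2
= 196 + 144 + 256
= 596


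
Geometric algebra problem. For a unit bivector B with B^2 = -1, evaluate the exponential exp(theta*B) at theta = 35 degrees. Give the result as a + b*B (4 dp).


For a unit bivector B with B^2 = -1, the exponential series gives
e^(theta*B) = cos(theta) + sin(theta)*B (the GA analogue of Euler's formula).
theta = 35 degrees = 0.610865 rad
cos(35 deg) = 0.8192
sin(35 deg) = 0.5736
exp(theta*B) = 0.8192 + 0.5736*B


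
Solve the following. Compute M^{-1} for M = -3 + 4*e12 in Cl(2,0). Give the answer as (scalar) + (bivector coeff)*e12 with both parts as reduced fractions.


M = -3 + 4*e12, where e12^2 = -1.
Since M commutes with its reverse ~M = a - b*e12, M * ~M = a^2 - b^2*e12^2 = a^2 + b^2.
So M^{-1} = ~M / (a^2 + b^2) = (a - b*e12)/(a^2 + b^2).
a^2 + b^2 = 9 + 16 = 25
Scalar part = -3/25 = -3/25
Bivector coeff = -4/25 = -4/25
M^{-1} = -3/25 - 4/25*e12


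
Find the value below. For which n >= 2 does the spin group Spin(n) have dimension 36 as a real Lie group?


dim Spin(n) = dim so(n) = n(n-1)/2.
Solve n(n-1)/2 = 36, i.e. n^2 - n - 72 = 0.
Discriminant = 1 + 8*36 = 289
n = (1 + sqrt(289))/2 = (1 + 17)/2 = 9


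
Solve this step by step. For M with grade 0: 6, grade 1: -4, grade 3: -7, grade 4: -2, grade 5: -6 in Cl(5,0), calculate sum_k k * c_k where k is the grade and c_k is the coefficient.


Grade-weighted sum = sum of grade_k * coefficient_k
0*6 = 0
1*(-4) = -4
3*(-7) = -21
4*(-2) = -8
5*(-6) = -30
Total = 0 + (-4) + (-21) + (-8) + (-30) = -63


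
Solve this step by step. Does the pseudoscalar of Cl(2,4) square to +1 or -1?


The pseudoscalar I = e1...e_n (product of all n generators) of Cl(p,q) satisfies I^2 = (-1)^(q + n(n-1)/2).
p = 2, q = 4, n = p + q = 6
n(n-1)/2 = 6 * 5 / 2 = 15
Exponent = q + n(n-1)/2 = 4 + 15 = 19
I^2 = (-1)^19 = -1


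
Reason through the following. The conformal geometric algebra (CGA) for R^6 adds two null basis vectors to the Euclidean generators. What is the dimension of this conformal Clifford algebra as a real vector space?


The conformal model of R^6 uses Cl(7,1): the 6 Euclidean generators plus two extra orthogonal generators e+ (e+^2 = +1) and e- (e-^2 = -1), from which the null vectors e0, einf are built.
Number of generators m = 6 + 2 = 8.
dim Cl(p,q) = 2^m = 2^8 = 256


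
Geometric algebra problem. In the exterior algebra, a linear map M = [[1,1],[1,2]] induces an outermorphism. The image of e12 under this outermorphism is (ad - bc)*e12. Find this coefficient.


The outermorphism of a linear map f sends e1^e2 to f(e1)^f(e2).
f(e1) = 1*e1 + 1*e2
f(e2) = 1*e1 + 2*e2
f(e1) ^ f(e2) = (1*e1 + 1*e2) ^ (1*e1 + 2*e2)
= 1*2*e12 + 1*1*e21
= (2 - 1)*e12
= 1*e12
Coefficient = 1


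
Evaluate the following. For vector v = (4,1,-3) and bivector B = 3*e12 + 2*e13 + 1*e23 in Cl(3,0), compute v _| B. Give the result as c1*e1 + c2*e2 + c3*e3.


Left contraction v _| B = <vB>_1 (grade-1 part of the geometric product vB).
Using e1_|e12 = e2, e2_|e12 = -e1, e1_|e13 = e3, e3_|e13 = -e1, e2_|e23 = e3, e3_|e23 = -e2:
e1 coeff: -v2*b12 - v3*b13 = -(1)*(3) - (-3)*(2) = 3
e2 coeff: v1*b12 - v3*b23 = (4)*(3) - (-3)*(1) = 15
e3 coeff: v1*b13 + v2*b23 = (4)*(2) + (1)*(1) = 9
v _| B = 3*e1 + 15*e2 + 9*e3


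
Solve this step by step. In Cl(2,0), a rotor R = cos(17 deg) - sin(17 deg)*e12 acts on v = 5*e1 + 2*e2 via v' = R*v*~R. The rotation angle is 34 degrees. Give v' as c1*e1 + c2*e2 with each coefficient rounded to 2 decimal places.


Rotor R = cos(17deg) - sin(17deg)*e12
Rotation angle theta = 2 * 17 = 34 degrees
v' = R*v*~R rotates v by theta.
cos(34deg) = 0.8290, sin(34deg) = 0.5592
v'_1 = 5*cos(34deg) - 2*sin(34deg)
= 5*0.8290 - 2*0.5592
= 3.03
v'_2 = 5*sin(34deg) + 2*cos(34deg)
= 5*0.5592 + 2*0.8290
= 4.45
v' = 3.03*e1 + 4.45*e2


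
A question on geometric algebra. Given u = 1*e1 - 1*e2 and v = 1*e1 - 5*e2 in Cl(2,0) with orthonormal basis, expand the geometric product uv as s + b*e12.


Expand: (1*e1 - 1*e2)(1*e1 - 5*e2)
= 1*1*e1e1 + 1*(-5)*e1e2 + (-1)*1*e2e1 + (-1)*(-5)*e2e2
Using e1^2 = e2^2 = 1, e2e1 = -e1e2:
Scalar part s = 1*1 + (-1)*(-5) = 1 + 5 = 6
Bivector part b = 1*(-5) - (-1)*1 = -5 - (-1) = -4
uv = 6 - 4*e12


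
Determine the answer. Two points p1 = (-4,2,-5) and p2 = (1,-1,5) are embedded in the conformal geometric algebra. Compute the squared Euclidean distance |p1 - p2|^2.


p1 - p2 = (-5, 3, -10)
|p1 - p2|^2 = (-5)^2 + 3^2 + (-10)^2
= 25 + 9 + 100
= 134


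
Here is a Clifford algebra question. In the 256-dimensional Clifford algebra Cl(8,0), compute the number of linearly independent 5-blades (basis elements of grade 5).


Number of grade-k basis blades in Cl(p,q) with n = p + q is C(n, k).
n = 8 + 0 = 8
C(8, 5) = 8! / (5! * 3!)
= 40320 / (120 * 6)
= 56


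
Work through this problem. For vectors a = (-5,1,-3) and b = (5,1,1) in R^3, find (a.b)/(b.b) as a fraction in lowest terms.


Projection coefficient = (a . b) / (b . b)
a . b = (-5)*5 + 1*1 + (-3)*1
= -25 + 1 + (-3) = -27
b . b = 5^2 + 1^2 + 1^2
= 25 + 1 + 1 = 27
Coefficient = -27/27
In lowest terms: -1/1


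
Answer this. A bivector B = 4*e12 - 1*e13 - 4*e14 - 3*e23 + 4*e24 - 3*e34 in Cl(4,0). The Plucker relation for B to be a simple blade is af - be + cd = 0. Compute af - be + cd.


Plucker relation: af - be + cd
a*f = 4*(-3) = -12
b*e = (-1)*4 = -4
c*d = (-4)*(-3) = 12
af - be + cd = -12 - (-4) + 12
= 4


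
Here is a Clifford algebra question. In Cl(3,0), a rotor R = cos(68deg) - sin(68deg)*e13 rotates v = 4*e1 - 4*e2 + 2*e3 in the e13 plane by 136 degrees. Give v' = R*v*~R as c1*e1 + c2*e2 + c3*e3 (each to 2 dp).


Rotor R = cos(68deg) - sin(68deg)*e13
Rotation angle theta = 2 * 68 = 136 degrees in the e13 plane (e1 -> e3).
The component perpendicular to the plane (e2) is invariant: v'_2 = v2 = -4.00
cos(136deg) = -0.7193, sin(136deg) = 0.6947
v'_1 = v1*cos(theta) - v3*sin(theta) = 4*(-0.7193) - 2*0.6947 = -4.27
v'_3 = v1*sin(theta) + v3*cos(theta) = 4*0.6947 + 2*(-0.7193) = 1.34
v' = -4.27*e1 - 4.00*e2 + 1.34*e3


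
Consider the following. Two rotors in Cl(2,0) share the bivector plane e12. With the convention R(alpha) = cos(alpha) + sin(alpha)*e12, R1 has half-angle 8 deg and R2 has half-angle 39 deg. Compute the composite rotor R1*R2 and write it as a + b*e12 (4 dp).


Same-plane rotors commute and their half-angles add:
R1*R2 = cos(a1 + a2) + sin(a1 + a2)*e12.
a1 + a2 = 8 + 39 = 47 deg
cos(47 deg) = 0.6820
sin(47 deg) = 0.7314
R1*R2 = 0.6820 + 0.7314*e12


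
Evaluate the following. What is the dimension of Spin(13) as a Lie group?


Spin(n) double-covers SO(n); both have Lie algebra so(n) of dimension n(n-1)/2.
n = 13
n(n-1) = 13 * 12 = 156
dim Spin(13) = 156/2 = 78


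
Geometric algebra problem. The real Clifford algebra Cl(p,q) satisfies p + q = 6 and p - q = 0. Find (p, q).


We need p + q = 6 and p - q = 0.
Adding: 2p = 6 + 0 = 6, so p = 3.
Then q = 6 - 3 = 3.
(p, q) = (3, 3)


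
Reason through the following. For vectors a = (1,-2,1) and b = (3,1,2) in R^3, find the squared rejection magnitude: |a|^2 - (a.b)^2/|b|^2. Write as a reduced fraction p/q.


|a|^2 = 1^2 + (-2)^2 + 1^2 = 6
|b|^2 = 3^2 + 1^2 + 2^2 = 14
a . b = 1*3 + (-2)*1 + 1*2 = 3
(a.b)^2 = 3^2 = 9
|rej|^2 = 6 - 9/14
= (84 - 9)/14
= 75/14
In lowest terms: 75/14


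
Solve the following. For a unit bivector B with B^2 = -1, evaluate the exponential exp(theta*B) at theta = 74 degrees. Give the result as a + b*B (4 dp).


For a unit bivector B with B^2 = -1, the exponential series gives
e^(theta*B) = cos(theta) + sin(theta)*B (the GA analogue of Euler's formula).
theta = 74 degrees = 1.291544 rad
cos(74 deg) = 0.2756
sin(74 deg) = 0.9613
exp(theta*B) = 0.2756 + 0.9613*B


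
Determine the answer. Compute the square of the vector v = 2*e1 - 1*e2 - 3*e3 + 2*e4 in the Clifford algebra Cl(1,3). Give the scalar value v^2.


v^2 = sum of c_i^2 * e_i^2
Positive signature terms (e_i^2 = +1): 2^2 = 4
Negative signature terms (e_j^2 = -1): (-1)^2 + (-3)^2 + 2^2 = 14
v^2 = 4 - 14 = -10


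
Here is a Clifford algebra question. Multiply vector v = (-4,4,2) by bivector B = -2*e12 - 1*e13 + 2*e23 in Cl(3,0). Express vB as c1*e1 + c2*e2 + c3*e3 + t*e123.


vB has grade-1 (vector) and grade-3 (trivector) parts: vB = (v _| B) + (v ^ B).
Vector part <vB>_1:
  e1: -v2*b12 - v3*b13 = -(4)*(-2) - (2)*(-1) = 10
  e2: v1*b12 - v3*b23 = (-4)*(-2) - (2)*(2) = 4
  e3: v1*b13 + v2*b23 = (-4)*(-1) + (4)*(2) = 12
Trivector part <vB>_3:
  e123: v1*b23 - v2*b13 + v3*b12 = (-4)*(2) - (4)*(-1) + (2)*(-2) = -8
vB = 10*e1 + 4*e2 + 12*e3 - 8*e123


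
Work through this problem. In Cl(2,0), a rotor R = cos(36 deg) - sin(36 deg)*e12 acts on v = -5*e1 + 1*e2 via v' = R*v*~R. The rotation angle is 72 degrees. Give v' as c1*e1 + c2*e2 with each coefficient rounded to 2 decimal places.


Rotor R = cos(36deg) - sin(36deg)*e12
Rotation angle theta = 2 * 36 = 72 degrees
v' = R*v*~R rotates v by theta.
cos(72deg) = 0.3090, sin(72deg) = 0.9511
v'_1 = -5*cos(72deg) - 1*sin(72deg)
= -5*0.3090 - 1*0.9511
= -2.50
v'_2 = -5*sin(72deg) + 1*cos(72deg)
= -5*0.9511 + 1*0.3090
= -4.45
v' = -2.50*e1 - 4.45*e2


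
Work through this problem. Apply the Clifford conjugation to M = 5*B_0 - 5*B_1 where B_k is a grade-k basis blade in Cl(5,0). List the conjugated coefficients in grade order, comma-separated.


Clifford conjugate sign for grade k: (-1)^(k(k+1)/2)
Grade 0: (-1)^(0*1/2) = (-1)^0 = 1, coeff 5 -> 5
Grade 1: (-1)^(1*2/2) = (-1)^1 = -1, coeff -5 -> 5
Conjugated coefficients: 5, 5


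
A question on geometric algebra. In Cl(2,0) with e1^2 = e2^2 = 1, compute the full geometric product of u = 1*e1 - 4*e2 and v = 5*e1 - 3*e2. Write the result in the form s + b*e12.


Expand: (1*e1 - 4*e2)(5*e1 - 3*e2)
= 1*5*e1e1 + 1*(-3)*e1e2 + (-4)*5*e2e1 + (-4)*(-3)*e2e2
Using e1^2 = e2^2 = 1, e2e1 = -e1e2:
Scalar part s = 1*5 + (-4)*(-3) = 5 + 12 = 17
Bivector part b = 1*(-3) - (-4)*5 = -3 - (-20) = 17
uv = 17 + 17*e12


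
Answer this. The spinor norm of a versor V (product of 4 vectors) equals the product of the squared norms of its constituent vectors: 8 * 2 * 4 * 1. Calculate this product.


Spinor norm N(V) = |v1|^2 * |v2|^2 * ... * |v4|^2
= 8 * 2 * 4 * 1
Running product: 8, 16, 64, 64
N(V) = 64


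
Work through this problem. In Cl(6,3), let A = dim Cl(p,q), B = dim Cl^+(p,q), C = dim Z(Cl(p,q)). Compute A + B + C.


n = 6 + 3 = 9
Total dim = 2^9 = 512
Even subalgebra dim = 2^8 = 256
n is odd, so center dim = 2
Sum = 512 + 256 + 2 = 770


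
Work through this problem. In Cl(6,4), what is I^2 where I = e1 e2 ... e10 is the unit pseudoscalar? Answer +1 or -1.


The pseudoscalar I = e1...e_n (product of all n generators) of Cl(p,q) satisfies I^2 = (-1)^(q + n(n-1)/2).
p = 6, q = 4, n = p + q = 10
n(n-1)/2 = 10 * 9 / 2 = 45
Exponent = q + n(n-1)/2 = 4 + 45 = 49
I^2 = (-1)^49 = -1


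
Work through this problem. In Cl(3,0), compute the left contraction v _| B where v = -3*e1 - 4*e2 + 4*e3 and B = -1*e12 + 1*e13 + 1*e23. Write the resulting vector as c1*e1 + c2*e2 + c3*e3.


Left contraction v _| B = <vB>_1 (grade-1 part of the geometric product vB).
Using e1_|e12 = e2, e2_|e12 = -e1, e1_|e13 = e3, e3_|e13 = -e1, e2_|e23 = e3, e3_|e23 = -e2:
e1 coeff: -v2*b12 - v3*b13 = -(-4)*(-1) - (4)*(1) = -8
e2 coeff: v1*b12 - v3*b23 = (-3)*(-1) - (4)*(1) = -1
e3 coeff: v1*b13 + v2*b23 = (-3)*(1) + (-4)*(1) = -7
v _| B = -8*e1 - 1*e2 - 7*e3


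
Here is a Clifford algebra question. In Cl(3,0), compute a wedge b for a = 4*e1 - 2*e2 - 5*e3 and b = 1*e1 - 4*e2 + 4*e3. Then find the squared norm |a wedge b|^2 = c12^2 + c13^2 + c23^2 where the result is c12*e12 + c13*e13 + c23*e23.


a wedge b = (a1*b2 - a2*b1)*e12 + (a1*b3 - a3*b1)*e13 + (a2*b3 - a3*b2)*e23
e12 coeff: 4*(-4) - (-2)*1 = -16 - (-2) = -14
e13 coeff: 4*4 - (-5)*1 = 16 - (-5) = 21
e23 coeff: (-2)*4 - (-5)*(-4) = -8 - 20 = -28
|a wedge b|^2 = (-14)^2 + 21^2 + (-28)^2
= 196 + 441 + 784
= 1421
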